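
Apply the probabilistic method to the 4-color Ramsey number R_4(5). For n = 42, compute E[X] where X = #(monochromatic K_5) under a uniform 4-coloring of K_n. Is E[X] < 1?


E[X] = C(42, 5) · 4^{1 − 10} = 850668 · 4^{−9} = 850668/262144.
As a reduced fraction: E[X] = 212667/65536 ≈ 3.24504.
Is E[X] < 1? NO.
Since E[X] ≥ 1, the first-moment bound is inconclusive at n = 42; it does NOT by itself certify R_4(5) > 42.

E[X] = 212667/65536 ≈ 3.24504; E[X] ≥ 1; first-moment method inconclusive here.


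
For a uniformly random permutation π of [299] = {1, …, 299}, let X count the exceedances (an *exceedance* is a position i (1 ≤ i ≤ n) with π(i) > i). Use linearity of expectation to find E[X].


Write X = Σ_{i=1}^{299} X_i, where X_i = 1_{π(i) > i}.
For each fixed i, π(i) is uniform over {1, …, 299} (marginal of a uniform permutation), so P[π(i) > i] = (n − i)/n. Summing: Σ_{i=1}^{299} (n − i)/n = (0 + 1 + … + 298)/299 = 299(299 − 1)/(2·299) = (299 − 1)/2.
Hence E[X] = Σ_{i=1}^{299} (299 − i)/299 = 149 ≈ 149.000000.

E[X] = 149 = 149.000000.


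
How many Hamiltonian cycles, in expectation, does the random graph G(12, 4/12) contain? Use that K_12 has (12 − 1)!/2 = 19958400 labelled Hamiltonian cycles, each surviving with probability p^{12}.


K_12 has (12 − 1)!/2 = 19958400 labelled Hamiltonian cycles.
For each such Hamiltonian cycle H, let X_H = 1 if all 12 edges of H are present in G. Then P[X_H = 1] = p^{12} = (1/3)^{12} = 1/531441.
Summing the indicators: E[X] = Σ_H E[X_H] = 19958400 · p^{12} = 19958400 · 1/531441 = 246400/6561.
Numerically: E[X] ≈ 37.555.

E[X] = 19958400 · (1/3)^{12} = 246400/6561 ≈ 37.555.


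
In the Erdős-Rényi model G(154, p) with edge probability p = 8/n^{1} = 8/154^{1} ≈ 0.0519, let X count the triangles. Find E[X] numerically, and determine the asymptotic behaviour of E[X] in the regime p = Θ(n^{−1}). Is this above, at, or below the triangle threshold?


Number of potential triangles: C(154, 3) = 596904.
Each occurs with probability p³ ≈ (0.0519)³ ≈ 1.40187e-04.
By linearity: E[X] = C(154, 3)·p³ ≈ 596904 · 1.40187e-04 ≈ 83.678.
Here α = 1, so p = 8/n is exactly at the triangle threshold p ~ 1/n. Asymptotically E[X] → c³/6 = 8³/6 = 256/3 ≈ 85.333, a bounded constant. In this regime the triangle count is asymptotically Poisson(c³/6).

E[X] ≈ 83.678; in regime p = Θ(1/n^{1}) E[X] stays bounded (at the triangle threshold p ~ 1/n).


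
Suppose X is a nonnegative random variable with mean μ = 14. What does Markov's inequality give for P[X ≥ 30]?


μ = E[X] = 14, a = 30.
Markov: P[X ≥ 30] ≤ μ/a = (14)/30 = 7/15.
Numerically: ≈ 0.466667.
(Since a = 30 > μ = 14.000000, the bound 7/15 is < 1 and informative.)

P[X ≥ 30] ≤ 7/15 ≈ 0.466667.


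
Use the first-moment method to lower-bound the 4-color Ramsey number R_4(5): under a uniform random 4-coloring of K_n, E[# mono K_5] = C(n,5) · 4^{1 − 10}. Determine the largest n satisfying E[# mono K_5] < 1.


We need C(n, 5) · 4^{1 − 10} < 1, i.e. C(n, 5) < 4^{10 − 1} = 262144.
Check values of n near the boundary:
  n = 28: C(28, 5) = 98280; 98280 < 262144? YES
  n = 29: C(29, 5) = 118755; 118755 < 262144? YES
  n = 30: C(30, 5) = 142506; 142506 < 262144? YES
  n = 31: C(31, 5) = 169911; 169911 < 262144? YES
  n = 32: C(32, 5) = 201376; 201376 < 262144? YES
  n = 33: C(33, 5) = 237336; 237336 < 262144? YES
  n = 34: C(34, 5) = 278256; 278256 < 262144? NO
  n = 35: C(35, 5) = 324632; 324632 < 262144? NO
The largest n with C(n, 5) < 262144 is n = 33 (where E[X] = 29667/32768 ≈ 0.9054). Hence R_4(5) > 33, i.e. R_4(5) ≥ 34.

Largest n = 33; hence R_4(5) > 33.


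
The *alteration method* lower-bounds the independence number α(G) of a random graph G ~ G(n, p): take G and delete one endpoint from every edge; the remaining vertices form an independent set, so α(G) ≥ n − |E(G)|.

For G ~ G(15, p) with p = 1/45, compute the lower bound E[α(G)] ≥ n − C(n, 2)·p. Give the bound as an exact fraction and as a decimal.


E[|E(G)|] = C(15, 2)·p = 105 · (1/45) = 7/3.
E[α(G)] ≥ n − E[|E(G)|] = 15 − 7/3 = 38/3.
Numerically: ≈ 12.66667.
(This is only a lower bound; the true E[α(G)] may be larger.)

E[α(G)] ≥ 38/3 ≈ 12.66667.


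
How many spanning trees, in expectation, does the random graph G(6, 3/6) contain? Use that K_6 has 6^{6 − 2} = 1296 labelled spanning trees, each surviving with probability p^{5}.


K_6 has 6^{6 − 2} = 1296 labelled spanning trees.
For each such spanning tree H, let X_H = 1 if all 5 edges of H are present in G. Then P[X_H = 1] = p^{5} = (1/2)^{5} = 1/32.
By linearity of expectation: E[X] = Σ_H E[X_H] = 1296 · p^{5} = 1296 · 1/32 = 81/2.
Numerically: E[X] ≈ 40.5.

E[X] = 1296 · (1/2)^{5} = 81/2 ≈ 40.5.


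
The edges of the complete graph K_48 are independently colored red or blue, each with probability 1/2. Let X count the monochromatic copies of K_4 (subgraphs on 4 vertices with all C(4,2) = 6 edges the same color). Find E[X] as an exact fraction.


Let X = Σ_S X_S over the C(48, 4) = 194580 subsets S of size 4, where X_S = 1 if the K_4 on S is monochromatic.
For a fixed S, the K_4 on S has C(4, 2) = 6 edges. P[all 6 edges red] = (1/2)^6, and likewise for blue, so P[monochromatic] = 2·(1/2)^6 = 2^{1 − 6} = 1/32.
Summing: E[X] = C(48, 4) · 2^{1 − 6} = 194580 · 1/32 = 48645/8.
Numerically: E[X] ≈ 6080.625.

E[X] = C(48,4)·2^(1−C(4,2)) = 48645/8 ≈ 6080.625.


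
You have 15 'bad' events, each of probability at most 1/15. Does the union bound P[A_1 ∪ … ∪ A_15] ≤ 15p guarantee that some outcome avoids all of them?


Union bound: P[∪_{i=1}^{15} A_i] ≤ Σ_i P[A_i] ≤ 15·p = 15·(1/15) = 1.
Numerically: 1 ≈ 1.000.
Is 1 < 1? NO.
Since the bound 1 is ≥ 1, the union bound is uninformative here; it does NOT by itself certify existence.

15·p = 1 ≈ 1.000; existence NOT certified by the union bound.


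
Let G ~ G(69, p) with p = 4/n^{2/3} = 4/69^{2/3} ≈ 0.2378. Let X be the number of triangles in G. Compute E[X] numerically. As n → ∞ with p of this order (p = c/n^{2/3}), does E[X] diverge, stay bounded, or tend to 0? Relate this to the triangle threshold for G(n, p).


Number of potential triangles: C(69, 3) = 52394.
Each occurs with probability p³ ≈ (0.2378)³ ≈ 1.344255e-02.
By linearity: E[X] = C(69, 3)·p³ ≈ 52394 · 1.344255e-02 ≈ 704.3092.
Since α = 2/3 < 1, p = c/n^{2/3} ≫ 1/n is above the triangle threshold p ~ 1/n. Asymptotically E[X] ~ (c³/6)·n^{3(1−α)} = (4³/6)·n^{1} → ∞; triangles are abundant w.h.p.

E[X] ≈ 704.3092; in regime p = Θ(1/n^{2/3}) E[X] diverges (above the triangle threshold p ~ 1/n).


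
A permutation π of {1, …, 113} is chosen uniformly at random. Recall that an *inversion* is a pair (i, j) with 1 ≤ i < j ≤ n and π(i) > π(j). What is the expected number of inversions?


Write X = Σ X_I over the C(113, 2) = 6328 pairs i < j, with X_I the indicator of one inversion.
There are 6328 indicators.
For each fixed pair i < j, the values π(i) and π(j) are two distinct elements of {1, …, 113} in uniformly random order; by symmetry P[π(i) > π(j)] = 1/2.
By linearity: E[X] = 6328 · (1/2) = C(113, 2) · (1/2) = 6328/2 = 3164 ≈ 3164.000000.

E[X] = 3164 = 3164.000000.


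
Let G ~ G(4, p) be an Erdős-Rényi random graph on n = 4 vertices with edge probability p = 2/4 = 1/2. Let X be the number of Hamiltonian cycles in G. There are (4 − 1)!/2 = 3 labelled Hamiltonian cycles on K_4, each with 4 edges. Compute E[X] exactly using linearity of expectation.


K_4 has (4 − 1)!/2 = 3 labelled Hamiltonian cycles.
For each such Hamiltonian cycle H, let X_H = 1 if all 4 edges of H are present in G. Then P[X_H = 1] = p^{4} = (1/2)^{4} = 1/16.
By linearity of expectation: E[X] = Σ_H E[X_H] = 3 · p^{4} = 3 · 1/16 = 3/16.
Numerically: E[X] ≈ 0.188.

E[X] = 3 · (1/2)^{4} = 3/16 ≈ 0.188.


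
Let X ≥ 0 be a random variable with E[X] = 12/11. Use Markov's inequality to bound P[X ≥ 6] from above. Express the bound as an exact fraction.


μ = E[X] = 12/11, a = 6.
Markov: P[X ≥ 6] ≤ μ/a = (12/11)/6 = 2/11.
Numerically: ≈ 0.181818.
(Since a = 6 > μ = 1.090909, the bound 2/11 is < 1 and informative.)

P[X ≥ 6] ≤ 2/11 ≈ 0.181818.


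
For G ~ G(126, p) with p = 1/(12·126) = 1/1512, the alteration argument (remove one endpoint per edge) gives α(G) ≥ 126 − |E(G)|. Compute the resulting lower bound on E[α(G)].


E[|E(G)|] = C(126, 2)·p = 7875 · (1/1512) = 125/24.
E[α(G)] ≥ n − E[|E(G)|] = 126 − 125/24 = 2899/24.
Numerically: ≈ 120.79167.
(This is only a lower bound; the true E[α(G)] may be larger.)

E[α(G)] ≥ 2899/24 ≈ 120.79167.


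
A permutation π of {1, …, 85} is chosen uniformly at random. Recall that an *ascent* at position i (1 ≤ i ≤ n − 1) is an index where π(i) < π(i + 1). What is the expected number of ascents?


Write X = Σ X_I over i = 1, …, 84, with X_I the indicator of one ascent.
There are 84 indicators.
For each fixed i, the pair (π(i), π(i+1)) is a uniformly random ordered pair of distinct values from {1, …, 85}; by symmetry P[π(i) < π(i+1)] = 1/2.
By linearity: E[X] = 84 · (1/2) = (85 − 1) · (1/2) = 42 ≈ 42.00000.

E[X] = 42 = 42.00000.


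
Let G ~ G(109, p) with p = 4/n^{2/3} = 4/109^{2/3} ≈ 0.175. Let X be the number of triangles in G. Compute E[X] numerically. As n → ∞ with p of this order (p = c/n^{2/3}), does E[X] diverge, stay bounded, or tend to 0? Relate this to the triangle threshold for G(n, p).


Number of potential triangles: C(109, 3) = 209934.
Each occurs with probability p³ ≈ (0.175)³ ≈ 5.38675e-03.
By linearity: E[X] = C(109, 3)·p³ ≈ 209934 · 5.38675e-03 ≈ 1130.862.
Since α = 2/3 < 1, p = c/n^{2/3} ≫ 1/n is above the triangle threshold p ~ 1/n. Asymptotically E[X] ~ (c³/6)·n^{3(1−α)} = (4³/6)·n^{1} → ∞; triangles are abundant w.h.p.

E[X] ≈ 1130.862; in regime p = Θ(1/n^{2/3}) E[X] diverges (above the triangle threshold p ~ 1/n).


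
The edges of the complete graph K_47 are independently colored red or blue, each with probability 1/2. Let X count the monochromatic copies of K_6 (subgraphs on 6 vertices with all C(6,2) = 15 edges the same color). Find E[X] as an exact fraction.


Let X = Σ_S X_S over the C(47, 6) = 10737573 subsets S of size 6, where X_S = 1 if the K_6 on S is monochromatic.
For a fixed S, the K_6 on S has C(6, 2) = 15 edges. P[all 15 edges red] = (1/2)^15, and likewise for blue, so P[monochromatic] = 2·(1/2)^15 = 2^{1 − 15} = 1/16384.
By linearity: E[X] = C(47, 6) · 2^{1 − 15} = 10737573 · 1/16384 = 10737573/16384.
Numerically: E[X] ≈ 655.3694.

E[X] = C(47,6)·2^(1−C(6,2)) = 10737573/16384 ≈ 655.3694.


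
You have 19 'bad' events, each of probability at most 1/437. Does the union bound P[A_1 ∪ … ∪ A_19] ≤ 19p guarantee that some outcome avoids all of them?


Union bound: P[∪_{i=1}^{19} A_i] ≤ Σ_i P[A_i] ≤ 19·p = 19·(1/437) = 1/23.
Numerically: 1/23 ≈ 0.0435.
Is 1/23 < 1? YES.
Since P[∪ A_i] ≤ 1/23 < 1, the complement has P[∩ A_i^c] ≥ 1 − 1/23 = 22/23 > 0, so some outcome avoids every A_i.

19·p = 1/23 ≈ 0.0435; existence CERTIFIED by the union bound.


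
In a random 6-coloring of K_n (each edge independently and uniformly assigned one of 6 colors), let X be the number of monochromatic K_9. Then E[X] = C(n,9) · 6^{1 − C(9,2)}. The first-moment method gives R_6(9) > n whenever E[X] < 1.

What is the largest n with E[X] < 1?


We need C(n, 9) · 6^{1 − 36} < 1, i.e. C(n, 9) < 6^{36 − 1} = 1719070799748422591028658176.
Check values of n near the boundary:
  n = 4406: C(4406, 9) = 1710356485221788389505285700; 1710356485221788389505285700 < 1719070799748422591028658176? YES
  n = 4407: C(4407, 9) = 1713856532599459170657070050; 1713856532599459170657070050 < 1719070799748422591028658176? YES
  n = 4408: C(4408, 9) = 1717362945146264156457459600; 1717362945146264156457459600 < 1719070799748422591028658176? YES
  n = 4409: C(4409, 9) = 1720875732988608787686577131; 1720875732988608787686577131 < 1719070799748422591028658176? NO
  n = 4410: C(4410, 9) = 1724394906266704102180823710; 1724394906266704102180823710 < 1719070799748422591028658176? NO
The largest n with C(n, 9) < 1719070799748422591028658176 is n = 4408 (where E[X] = 35778394690547169926197075/35813974994758803979763712 ≈ 0.99901). Hence R_6(9) > 4408, i.e. R_6(9) ≥ 4409.

Largest n = 4408; hence R_6(9) > 4408.


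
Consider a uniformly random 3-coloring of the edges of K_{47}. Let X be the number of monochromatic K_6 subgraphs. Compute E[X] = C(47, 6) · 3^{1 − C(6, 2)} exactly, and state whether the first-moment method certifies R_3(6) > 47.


E[X] = C(47, 6) · 3^{1 − 15} = 10737573 · 3^{−14} = 10737573/4782969.
As a reduced fraction: E[X] = 3579191/1594323 ≈ 2.2449598.
Is E[X] < 1? NO.
Since E[X] ≥ 1, the first-moment bound is inconclusive at n = 47; it does NOT by itself certify R_3(6) > 47.

E[X] = 3579191/1594323 ≈ 2.2449598; E[X] ≥ 1; first-moment method inconclusive here.


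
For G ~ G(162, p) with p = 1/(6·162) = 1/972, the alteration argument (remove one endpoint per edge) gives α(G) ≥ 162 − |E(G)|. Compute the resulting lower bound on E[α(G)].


E[|E(G)|] = C(162, 2)·p = 13041 · (1/972) = 161/12.
E[α(G)] ≥ n − E[|E(G)|] = 162 − 161/12 = 1783/12.
Numerically: ≈ 148.58333.
(This is only a lower bound; the true E[α(G)] may be larger.)

E[α(G)] ≥ 1783/12 ≈ 148.58333.


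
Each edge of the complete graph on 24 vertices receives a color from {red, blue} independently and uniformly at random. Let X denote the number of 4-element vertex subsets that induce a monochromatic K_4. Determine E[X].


Let X = Σ_S X_S over the C(24, 4) = 10626 subsets S of size 4, where X_S = 1 if the K_4 on S is monochromatic.
For a fixed S, the K_4 on S has C(4, 2) = 6 edges. P[all 6 edges red] = (1/2)^6, and likewise for blue, so P[monochromatic] = 2·(1/2)^6 = 2^{1 − 6} = 1/32.
By linearity: E[X] = C(24, 4) · 2^{1 − 6} = 10626 · 1/32 = 5313/16.
Numerically: E[X] ≈ 332.062.

E[X] = C(24,4)·2^(1−C(4,2)) = 5313/16 ≈ 332.062.


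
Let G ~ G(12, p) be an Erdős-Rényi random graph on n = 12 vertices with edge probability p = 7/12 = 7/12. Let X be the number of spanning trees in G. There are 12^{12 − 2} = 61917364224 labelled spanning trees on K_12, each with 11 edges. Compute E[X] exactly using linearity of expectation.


K_12 has 12^{12 − 2} = 61917364224 labelled spanning trees.
For each such spanning tree H, let X_H = 1 if all 11 edges of H are present in G. Then P[X_H = 1] = p^{11} = (7/12)^{11} = 1977326743/743008370688.
By linearity of expectation: E[X] = Σ_H E[X_H] = 61917364224 · p^{11} = 61917364224 · 1977326743/743008370688 = 1977326743/12.
Numerically: E[X] ≈ 1.648e+08.

E[X] = 61917364224 · (7/12)^{11} = 1977326743/12 ≈ 1.648e+08.


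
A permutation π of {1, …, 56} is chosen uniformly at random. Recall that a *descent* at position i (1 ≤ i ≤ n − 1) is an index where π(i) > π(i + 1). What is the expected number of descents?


Write X = Σ X_I over i = 1, …, 55, with X_I the indicator of one descent.
There are 55 indicators.
For each fixed i, the pair (π(i), π(i+1)) is a uniformly random ordered pair of distinct values from {1, …, 56}; by symmetry P[π(i) > π(i+1)] = 1/2.
By linearity: E[X] = 55 · (1/2) = (56 − 1) · (1/2) = 55/2 ≈ 27.500.

E[X] = 55/2 = 27.500.


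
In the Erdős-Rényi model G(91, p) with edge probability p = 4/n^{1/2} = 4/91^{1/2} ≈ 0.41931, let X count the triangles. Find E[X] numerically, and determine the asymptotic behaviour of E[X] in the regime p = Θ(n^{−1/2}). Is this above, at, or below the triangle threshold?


Number of potential triangles: C(91, 3) = 121485.
Each occurs with probability p³ ≈ (0.41931)³ ≈ 7.3725527e-02.
By linearity: E[X] = C(91, 3)·p³ ≈ 121485 · 7.3725527e-02 ≈ 8956.54564.
Since α = 1/2 < 1, p = c/n^{1/2} ≫ 1/n is above the triangle threshold p ~ 1/n. Asymptotically E[X] ~ (c³/6)·n^{3(1−α)} = (4³/6)·n^{1.5} → ∞; triangles are abundant w.h.p.

E[X] ≈ 8956.54564; in regime p = Θ(1/n^{1/2}) E[X] diverges (above the triangle threshold p ~ 1/n).


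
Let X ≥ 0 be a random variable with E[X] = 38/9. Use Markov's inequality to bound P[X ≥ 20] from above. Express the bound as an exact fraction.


μ = E[X] = 38/9, a = 20.
Markov: P[X ≥ 20] ≤ μ/a = (38/9)/20 = 19/90.
Numerically: ≈ 0.211.
(Since a = 20 > μ = 4.222, the bound 19/90 is < 1 and informative.)

P[X ≥ 20] ≤ 19/90 ≈ 0.211.


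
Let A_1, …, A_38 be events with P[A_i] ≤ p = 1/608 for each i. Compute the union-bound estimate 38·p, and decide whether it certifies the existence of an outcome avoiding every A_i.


Union bound: P[∪_{i=1}^{38} A_i] ≤ Σ_i P[A_i] ≤ 38·p = 38·(1/608) = 1/16.
Numerically: 1/16 ≈ 0.062500.
Is 1/16 < 1? YES.
Since P[∪ A_i] ≤ 1/16 < 1, the complement has P[∩ A_i^c] ≥ 1 − 1/16 = 15/16 > 0, so some outcome avoids every A_i.

38·p = 1/16 ≈ 0.062500; existence CERTIFIED by the union bound.


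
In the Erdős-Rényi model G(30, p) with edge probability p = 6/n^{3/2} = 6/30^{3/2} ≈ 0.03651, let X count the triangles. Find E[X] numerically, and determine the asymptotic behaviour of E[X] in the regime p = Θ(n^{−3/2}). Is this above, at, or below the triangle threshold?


Number of potential triangles: C(30, 3) = 4060.
Each occurs with probability p³ ≈ (0.03651)³ ≈ 4.868645e-05.
By linearity: E[X] = C(30, 3)·p³ ≈ 4060 · 4.868645e-05 ≈ 0.1977.
Since α = 3/2 > 1, p = c/n^{3/2} = o(1/n) is below the triangle threshold p ~ 1/n. Asymptotically E[X] ~ (c³/6)·n^{3(1−α)} = (6³/6)·n^{-1.5} → 0, so by Markov's inequality G has no triangles w.h.p.

E[X] ≈ 0.1977; in regime p = Θ(1/n^{3/2}) E[X] tends to 0 (below the triangle threshold p ~ 1/n).


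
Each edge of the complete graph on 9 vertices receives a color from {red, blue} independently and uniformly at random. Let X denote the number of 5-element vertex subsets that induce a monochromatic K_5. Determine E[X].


Let X = Σ_S X_S over the C(9, 5) = 126 subsets S of size 5, where X_S = 1 if the K_5 on S is monochromatic.
For a fixed S, the K_5 on S has C(5, 2) = 10 edges. P[all 10 edges red] = (1/2)^10, and likewise for blue, so P[monochromatic] = 2·(1/2)^10 = 2^{1 − 10} = 1/512.
By linearity of expectation: E[X] = C(9, 5) · 2^{1 − 10} = 126 · 1/512 = 63/256.
Numerically: E[X] ≈ 0.246.

E[X] = C(9,5)·2^(1−C(5,2)) = 63/256 ≈ 0.246.


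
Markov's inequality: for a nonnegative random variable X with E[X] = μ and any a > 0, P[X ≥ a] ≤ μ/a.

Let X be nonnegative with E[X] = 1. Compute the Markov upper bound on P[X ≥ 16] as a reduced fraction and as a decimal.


μ = E[X] = 1, a = 16.
Markov: P[X ≥ 16] ≤ μ/a = (1)/16 = 1/16.
Numerically: ≈ 0.062500.
(Since a = 16 > μ = 1.000000, the bound 1/16 is < 1 and informative.)

P[X ≥ 16] ≤ 1/16 ≈ 0.062500.


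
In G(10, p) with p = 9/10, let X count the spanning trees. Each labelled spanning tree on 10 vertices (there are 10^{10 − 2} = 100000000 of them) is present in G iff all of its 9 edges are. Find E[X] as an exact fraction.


K_10 has 10^{10 − 2} = 100000000 labelled spanning trees.
For each such spanning tree H, let X_H = 1 if all 9 edges of H are present in G. Then P[X_H = 1] = p^{9} = (9/10)^{9} = 387420489/1000000000.
Summing the indicators: E[X] = Σ_H E[X_H] = 100000000 · p^{9} = 100000000 · 387420489/1000000000 = 387420489/10.
Numerically: E[X] ≈ 3.87e+07.

E[X] = 100000000 · (9/10)^{9} = 387420489/10 ≈ 3.87e+07.


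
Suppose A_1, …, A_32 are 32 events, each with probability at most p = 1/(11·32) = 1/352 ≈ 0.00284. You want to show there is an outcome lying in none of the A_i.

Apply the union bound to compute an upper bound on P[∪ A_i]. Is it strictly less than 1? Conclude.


Union bound: P[∪_{i=1}^{32} A_i] ≤ Σ_i P[A_i] ≤ 32·p = 32·(1/352) = 1/11.
Numerically: 1/11 ≈ 0.09091.
Is 1/11 < 1? YES.
Since P[∪ A_i] ≤ 1/11 < 1, the complement has P[∩ A_i^c] ≥ 1 − 1/11 = 10/11 > 0, so some outcome avoids every A_i.

32·p = 1/11 ≈ 0.09091; existence CERTIFIED by the union bound.


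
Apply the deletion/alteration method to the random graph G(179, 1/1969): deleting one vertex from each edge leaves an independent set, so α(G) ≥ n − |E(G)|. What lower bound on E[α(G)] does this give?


E[|E(G)|] = C(179, 2)·p = 15931 · (1/1969) = 89/11.
E[α(G)] ≥ n − E[|E(G)|] = 179 − 89/11 = 1880/11.
Numerically: ≈ 170.90909.
(This is only a lower bound; the true E[α(G)] may be larger.)

E[α(G)] ≥ 1880/11 ≈ 170.90909.


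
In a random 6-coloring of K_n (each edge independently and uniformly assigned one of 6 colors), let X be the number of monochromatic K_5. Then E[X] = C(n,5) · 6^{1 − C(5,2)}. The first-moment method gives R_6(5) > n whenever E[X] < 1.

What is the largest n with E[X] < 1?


We need C(n, 5) · 6^{1 − 10} < 1, i.e. C(n, 5) < 6^{10 − 1} = 10077696.
Check values of n near the boundary:
  n = 64: C(64, 5) = 7624512; 7624512 < 10077696? YES
  n = 65: C(65, 5) = 8259888; 8259888 < 10077696? YES
  n = 66: C(66, 5) = 8936928; 8936928 < 10077696? YES
  n = 67: C(67, 5) = 9657648; 9657648 < 10077696? YES
  n = 68: C(68, 5) = 10424128; 10424128 < 10077696? NO
The largest n with C(n, 5) < 10077696 is n = 67 (where E[X] = 67067/69984 ≈ 0.958). Hence R_6(5) > 67, i.e. R_6(5) ≥ 68.

Largest n = 67; hence R_6(5) > 67.


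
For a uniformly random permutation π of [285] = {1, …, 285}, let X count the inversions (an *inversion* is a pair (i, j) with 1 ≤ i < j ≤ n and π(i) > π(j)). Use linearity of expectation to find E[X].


Write X = Σ X_I over the C(285, 2) = 40470 pairs i < j, with X_I the indicator of one inversion.
There are 40470 indicators.
For each fixed pair i < j, the values π(i) and π(j) are two distinct elements of {1, …, 285} in uniformly random order; by symmetry P[π(i) > π(j)] = 1/2.
By linearity: E[X] = 40470 · (1/2) = C(285, 2) · (1/2) = 40470/2 = 20235 ≈ 20235.000.

E[X] = 20235 = 20235.000.


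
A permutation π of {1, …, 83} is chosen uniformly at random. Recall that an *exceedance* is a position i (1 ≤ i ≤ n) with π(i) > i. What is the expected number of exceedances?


Write X = Σ_{i=1}^{83} X_i, where X_i = 1_{π(i) > i}.
For each fixed i, π(i) is uniform over {1, …, 83} (marginal of a uniform permutation), so P[π(i) > i] = (n − i)/n. Summing: Σ_{i=1}^{83} (n − i)/n = (0 + 1 + … + 82)/83 = 83(83 − 1)/(2·83) = (83 − 1)/2.
Hence E[X] = Σ_{i=1}^{83} (83 − i)/83 = 41 ≈ 41.0000.

E[X] = 41 = 41.0000.


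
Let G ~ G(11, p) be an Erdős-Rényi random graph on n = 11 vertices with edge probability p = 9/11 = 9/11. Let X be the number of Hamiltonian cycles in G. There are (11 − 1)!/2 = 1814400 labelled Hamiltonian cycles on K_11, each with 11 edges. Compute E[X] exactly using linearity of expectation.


K_11 has (11 − 1)!/2 = 1814400 labelled Hamiltonian cycles.
For each such Hamiltonian cycle H, let X_H = 1 if all 11 edges of H are present in G. Then P[X_H = 1] = p^{11} = (9/11)^{11} = 31381059609/285311670611.
Summing the indicators: E[X] = Σ_H E[X_H] = 1814400 · p^{11} = 1814400 · 31381059609/285311670611 = 56937794554569600/285311670611.
Numerically: E[X] ≈ 1.9956e+05.

E[X] = 1814400 · (9/11)^{11} = 56937794554569600/285311670611 ≈ 1.9956e+05.


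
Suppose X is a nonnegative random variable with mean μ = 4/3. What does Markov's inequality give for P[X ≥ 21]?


μ = E[X] = 4/3, a = 21.
Markov: P[X ≥ 21] ≤ μ/a = (4/3)/21 = 4/63.
Numerically: ≈ 0.0635.
(Since a = 21 > μ = 1.3333, the bound 4/63 is < 1 and informative.)

P[X ≥ 21] ≤ 4/63 ≈ 0.0635.


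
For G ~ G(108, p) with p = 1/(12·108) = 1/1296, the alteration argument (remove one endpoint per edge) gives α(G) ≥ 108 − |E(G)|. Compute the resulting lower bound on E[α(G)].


E[|E(G)|] = C(108, 2)·p = 5778 · (1/1296) = 107/24.
E[α(G)] ≥ n − E[|E(G)|] = 108 − 107/24 = 2485/24.
Numerically: ≈ 103.54167.
(This is only a lower bound; the true E[α(G)] may be larger.)

E[α(G)] ≥ 2485/24 ≈ 103.54167.


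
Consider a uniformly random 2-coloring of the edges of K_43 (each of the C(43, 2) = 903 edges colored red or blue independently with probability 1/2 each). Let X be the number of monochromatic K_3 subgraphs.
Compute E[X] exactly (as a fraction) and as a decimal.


Let X = Σ_S X_S over the C(43, 3) = 12341 subsets S of size 3, where X_S = 1 if the K_3 on S is monochromatic.
For a fixed S, the K_3 on S has C(3, 2) = 3 edges. P[all 3 edges red] = (1/2)^3, and likewise for blue, so P[monochromatic] = 2·(1/2)^3 = 2^{1 − 3} = 1/4.
Summing: E[X] = C(43, 3) · 2^{1 − 3} = 12341 · 1/4 = 12341/4.
Numerically: E[X] ≈ 3085.2500.

E[X] = C(43,3)·2^(1−C(3,2)) = 12341/4 ≈ 3085.2500.


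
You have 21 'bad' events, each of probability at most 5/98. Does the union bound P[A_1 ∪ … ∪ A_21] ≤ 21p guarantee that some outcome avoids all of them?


Union bound: P[∪_{i=1}^{21} A_i] ≤ Σ_i P[A_i] ≤ 21·p = 21·(5/98) = 15/14.
Numerically: 15/14 ≈ 1.0714286.
Is 15/14 < 1? NO.
Since the bound 15/14 is ≥ 1, the union bound is uninformative here; it does NOT by itself certify existence.

21·p = 15/14 ≈ 1.0714286; existence NOT certified by the union bound.


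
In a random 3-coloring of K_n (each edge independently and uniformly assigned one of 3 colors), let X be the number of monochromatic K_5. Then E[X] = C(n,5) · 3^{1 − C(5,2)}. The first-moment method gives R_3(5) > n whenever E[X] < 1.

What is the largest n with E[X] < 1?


We need C(n, 5) · 3^{1 − 10} < 1, i.e. C(n, 5) < 3^{10 − 1} = 19683.
Check values of n near the boundary:
  n = 15: C(15, 5) = 3003; 3003 < 19683? YES
  n = 16: C(16, 5) = 4368; 4368 < 19683? YES
  n = 17: C(17, 5) = 6188; 6188 < 19683? YES
  n = 18: C(18, 5) = 8568; 8568 < 19683? YES
  n = 19: C(19, 5) = 11628; 11628 < 19683? YES
  n = 20: C(20, 5) = 15504; 15504 < 19683? YES
  n = 21: C(21, 5) = 20349; 20349 < 19683? NO
  n = 22: C(22, 5) = 26334; 26334 < 19683? NO
  n = 23: C(23, 5) = 33649; 33649 < 19683? NO
The largest n with C(n, 5) < 19683 is n = 20 (where E[X] = 5168/6561 ≈ 0.788). Hence R_3(5) > 20, i.e. R_3(5) ≥ 21.

Largest n = 20; hence R_3(5) > 20.


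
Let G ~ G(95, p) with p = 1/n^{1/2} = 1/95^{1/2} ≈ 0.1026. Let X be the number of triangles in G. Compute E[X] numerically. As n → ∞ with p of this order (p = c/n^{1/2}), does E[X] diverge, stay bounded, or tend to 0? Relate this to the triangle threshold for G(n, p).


Number of potential triangles: C(95, 3) = 138415.
Each occurs with probability p³ ≈ (0.1026)³ ≈ 1.0799772e-03.
By linearity: E[X] = C(95, 3)·p³ ≈ 138415 · 1.0799772e-03 ≈ 149.48505.
Since α = 1/2 < 1, p = c/n^{1/2} ≫ 1/n is above the triangle threshold p ~ 1/n. Asymptotically E[X] ~ (c³/6)·n^{3(1−α)} = (1³/6)·n^{1.5} → ∞; triangles are abundant w.h.p.

E[X] ≈ 149.48505; in regime p = Θ(1/n^{1/2}) E[X] diverges (above the triangle threshold p ~ 1/n).


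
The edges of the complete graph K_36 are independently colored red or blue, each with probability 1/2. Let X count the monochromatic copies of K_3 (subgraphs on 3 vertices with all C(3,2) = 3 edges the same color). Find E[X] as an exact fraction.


Let X = Σ_S X_S over the C(36, 3) = 7140 subsets S of size 3, where X_S = 1 if the K_3 on S is monochromatic.
For a fixed S, the K_3 on S has C(3, 2) = 3 edges. P[all 3 edges red] = (1/2)^3, and likewise for blue, so P[monochromatic] = 2·(1/2)^3 = 2^{1 − 3} = 1/4.
By linearity of expectation: E[X] = C(36, 3) · 2^{1 − 3} = 7140 · 1/4 = 1785.
Numerically: E[X] ≈ 1785.0000.

E[X] = C(36,3)·2^(1−C(3,2)) = 1785 ≈ 1785.0000.


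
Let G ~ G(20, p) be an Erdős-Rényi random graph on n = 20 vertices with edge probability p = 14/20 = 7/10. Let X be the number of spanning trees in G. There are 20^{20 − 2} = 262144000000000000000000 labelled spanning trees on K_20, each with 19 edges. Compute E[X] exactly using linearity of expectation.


K_20 has 20^{20 − 2} = 262144000000000000000000 labelled spanning trees.
For each such spanning tree H, let X_H = 1 if all 19 edges of H are present in G. Then P[X_H = 1] = p^{19} = (7/10)^{19} = 11398895185373143/10000000000000000000.
Summing the indicators: E[X] = Σ_H E[X_H] = 262144000000000000000000 · p^{19} = 262144000000000000000000 · 11398895185373143/10000000000000000000 = 1494075989737228599296/5.
Numerically: E[X] ≈ 2.99e+20.

E[X] = 262144000000000000000000 · (7/10)^{19} = 1494075989737228599296/5 ≈ 2.99e+20.


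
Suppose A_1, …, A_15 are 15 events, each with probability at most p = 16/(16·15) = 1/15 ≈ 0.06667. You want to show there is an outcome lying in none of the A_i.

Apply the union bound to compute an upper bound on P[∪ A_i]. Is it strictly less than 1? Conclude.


Union bound: P[∪_{i=1}^{15} A_i] ≤ Σ_i P[A_i] ≤ 15·p = 15·(1/15) = 1.
Numerically: 1 ≈ 1.00000.
Is 1 < 1? NO.
Since the bound 1 is ≥ 1, the union bound is uninformative here; it does NOT by itself certify existence.

15·p = 1 ≈ 1.00000; existence NOT certified by the union bound.


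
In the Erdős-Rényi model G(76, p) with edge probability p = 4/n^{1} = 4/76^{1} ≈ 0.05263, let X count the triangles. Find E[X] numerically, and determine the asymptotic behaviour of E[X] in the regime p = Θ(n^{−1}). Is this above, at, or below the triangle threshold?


Number of potential triangles: C(76, 3) = 70300.
Each occurs with probability p³ ≈ (0.05263)³ ≈ 1.457938e-04.
By linearity: E[X] = C(76, 3)·p³ ≈ 70300 · 1.457938e-04 ≈ 10.2493.
Here α = 1, so p = 4/n is exactly at the triangle threshold p ~ 1/n. Asymptotically E[X] → c³/6 = 4³/6 = 32/3 ≈ 10.6667, a bounded constant. In this regime the triangle count is asymptotically Poisson(c³/6).

E[X] ≈ 10.2493; in regime p = Θ(1/n^{1}) E[X] stays bounded (at the triangle threshold p ~ 1/n).


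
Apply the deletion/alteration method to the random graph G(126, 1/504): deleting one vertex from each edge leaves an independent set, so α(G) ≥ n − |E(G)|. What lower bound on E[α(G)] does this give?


E[|E(G)|] = C(126, 2)·p = 7875 · (1/504) = 125/8.
E[α(G)] ≥ n − E[|E(G)|] = 126 − 125/8 = 883/8.
Numerically: ≈ 110.375.
(This is only a lower bound; the true E[α(G)] may be larger.)

E[α(G)] ≥ 883/8 ≈ 110.375.


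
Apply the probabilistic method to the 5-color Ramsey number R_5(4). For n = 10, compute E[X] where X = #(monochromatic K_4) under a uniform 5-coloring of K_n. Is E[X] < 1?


E[X] = C(10, 4) · 5^{1 − 6} = 210 · 5^{−5} = 210/3125.
As a reduced fraction: E[X] = 42/625 ≈ 0.0672000.
Is E[X] < 1? YES.
Since E[X] < 1, there exists a 5-coloring of K_{10} with no monochromatic K_4; hence R_5(4) > 10.

E[X] = 42/625 ≈ 0.0672000; E[X] < 1, so R_5(4) > 10.


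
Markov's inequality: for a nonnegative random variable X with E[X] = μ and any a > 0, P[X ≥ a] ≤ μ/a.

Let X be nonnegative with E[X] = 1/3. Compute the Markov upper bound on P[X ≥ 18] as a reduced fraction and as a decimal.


μ = E[X] = 1/3, a = 18.
Markov: P[X ≥ 18] ≤ μ/a = (1/3)/18 = 1/54.
Numerically: ≈ 0.018519.
(Since a = 18 > μ = 0.333333, the bound 1/54 is < 1 and informative.)

P[X ≥ 18] ≤ 1/54 ≈ 0.018519.


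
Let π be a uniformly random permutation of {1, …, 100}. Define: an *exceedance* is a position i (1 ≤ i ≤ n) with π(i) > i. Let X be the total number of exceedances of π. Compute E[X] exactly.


Write X = Σ_{i=1}^{100} X_i, where X_i = 1_{π(i) > i}.
For each fixed i, π(i) is uniform over {1, …, 100} (marginal of a uniform permutation), so P[π(i) > i] = (n − i)/n. Summing: Σ_{i=1}^{100} (n − i)/n = (0 + 1 + … + 99)/100 = 100(100 − 1)/(2·100) = (100 − 1)/2.
Hence E[X] = Σ_{i=1}^{100} (100 − i)/100 = 99/2 ≈ 49.50000.

E[X] = 99/2 = 49.50000.


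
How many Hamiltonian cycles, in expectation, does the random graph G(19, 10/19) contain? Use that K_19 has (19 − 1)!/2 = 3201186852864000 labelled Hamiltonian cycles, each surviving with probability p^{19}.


K_19 has (19 − 1)!/2 = 3201186852864000 labelled Hamiltonian cycles.
For each such Hamiltonian cycle H, let X_H = 1 if all 19 edges of H are present in G. Then P[X_H = 1] = p^{19} = (10/19)^{19} = 10000000000000000000/1978419655660313589123979.
By linearity: E[X] = Σ_H E[X_H] = 3201186852864000 · p^{19} = 3201186852864000 · 10000000000000000000/1978419655660313589123979 = 32011868528640000000000000000000000/1978419655660313589123979.
Numerically: E[X] ≈ 1.618e+10.

E[X] = 3201186852864000 · (10/19)^{19} = 32011868528640000000000000000000000/1978419655660313589123979 ≈ 1.618e+10.


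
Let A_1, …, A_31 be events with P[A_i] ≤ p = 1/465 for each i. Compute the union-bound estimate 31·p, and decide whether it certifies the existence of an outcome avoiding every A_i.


Union bound: P[∪_{i=1}^{31} A_i] ≤ Σ_i P[A_i] ≤ 31·p = 31·(1/465) = 1/15.
Numerically: 1/15 ≈ 0.0667.
Is 1/15 < 1? YES.
Since P[∪ A_i] ≤ 1/15 < 1, the complement has P[∩ A_i^c] ≥ 1 − 1/15 = 14/15 > 0, so some outcome avoids every A_i.

31·p = 1/15 ≈ 0.0667; existence CERTIFIED by the union bound.


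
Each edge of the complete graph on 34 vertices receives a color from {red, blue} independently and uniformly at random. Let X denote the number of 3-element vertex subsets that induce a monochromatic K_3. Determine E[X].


Let X = Σ_S X_S over the C(34, 3) = 5984 subsets S of size 3, where X_S = 1 if the K_3 on S is monochromatic.
For a fixed S, the K_3 on S has C(3, 2) = 3 edges. P[all 3 edges red] = (1/2)^3, and likewise for blue, so P[monochromatic] = 2·(1/2)^3 = 2^{1 − 3} = 1/4.
By linearity: E[X] = C(34, 3) · 2^{1 − 3} = 5984 · 1/4 = 1496.
Numerically: E[X] ≈ 1496.000.

E[X] = C(34,3)·2^(1−C(3,2)) = 1496 ≈ 1496.000.


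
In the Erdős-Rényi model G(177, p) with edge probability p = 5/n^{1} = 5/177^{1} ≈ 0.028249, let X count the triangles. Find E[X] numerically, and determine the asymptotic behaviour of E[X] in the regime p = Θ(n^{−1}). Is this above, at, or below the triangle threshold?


Number of potential triangles: C(177, 3) = 908600.
Each occurs with probability p³ ≈ (0.028249)³ ≈ 2.2541884e-05.
By linearity: E[X] = C(177, 3)·p³ ≈ 908600 · 2.2541884e-05 ≈ 20.48156.
Here α = 1, so p = 5/n is exactly at the triangle threshold p ~ 1/n. Asymptotically E[X] → c³/6 = 5³/6 = 125/6 ≈ 20.83333, a bounded constant. In this regime the triangle count is asymptotically Poisson(c³/6).

E[X] ≈ 20.48156; in regime p = Θ(1/n^{1}) E[X] stays bounded (at the triangle threshold p ~ 1/n).


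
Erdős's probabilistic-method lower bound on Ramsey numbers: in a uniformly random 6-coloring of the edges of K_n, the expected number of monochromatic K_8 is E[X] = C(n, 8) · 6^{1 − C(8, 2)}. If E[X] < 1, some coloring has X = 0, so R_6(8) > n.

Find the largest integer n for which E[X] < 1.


We need C(n, 8) · 6^{1 − 28} < 1, i.e. C(n, 8) < 6^{28 − 1} = 1023490369077469249536.
Check values of n near the boundary:
  n = 1591: C(1591, 8) = 1000427749141189953870; 1000427749141189953870 < 1023490369077469249536? YES
  n = 1592: C(1592, 8) = 1005480414540892933435; 1005480414540892933435 < 1023490369077469249536? YES
  n = 1593: C(1593, 8) = 1010555394551193970323; 1010555394551193970323 < 1023490369077469249536? YES
  n = 1594: C(1594, 8) = 1015652773590544255167; 1015652773590544255167 < 1023490369077469249536? YES
  n = 1595: C(1595, 8) = 1020772636343363633895; 1020772636343363633895 < 1023490369077469249536? YES
  n = 1596: C(1596, 8) = 1025915067760710553965; 1025915067760710553965 < 1023490369077469249536? NO
The largest n with C(n, 8) < 1023490369077469249536 is n = 1595 (where E[X] = 113419181815929292655/113721152119718805504 ≈ 0.997). Hence R_6(8) > 1595, i.e. R_6(8) ≥ 1596.

Largest n = 1595; hence R_6(8) > 1595.


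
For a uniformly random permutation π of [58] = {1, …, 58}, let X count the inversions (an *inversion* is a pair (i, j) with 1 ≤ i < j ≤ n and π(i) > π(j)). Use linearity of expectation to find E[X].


Write X = Σ X_I over the C(58, 2) = 1653 pairs i < j, with X_I the indicator of one inversion.
There are 1653 indicators.
For each fixed pair i < j, the values π(i) and π(j) are two distinct elements of {1, …, 58} in uniformly random order; by symmetry P[π(i) > π(j)] = 1/2.
By linearity: E[X] = 1653 · (1/2) = C(58, 2) · (1/2) = 1653/2 = 1653/2 ≈ 826.500000.

E[X] = 1653/2 = 826.500000.


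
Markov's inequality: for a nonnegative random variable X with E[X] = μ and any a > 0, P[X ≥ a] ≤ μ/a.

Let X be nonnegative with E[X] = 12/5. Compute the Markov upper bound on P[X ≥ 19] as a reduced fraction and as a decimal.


μ = E[X] = 12/5, a = 19.
Markov: P[X ≥ 19] ≤ μ/a = (12/5)/19 = 12/95.
Numerically: ≈ 0.1263.
(Since a = 19 > μ = 2.4000, the bound 12/95 is < 1 and informative.)

P[X ≥ 19] ≤ 12/95 ≈ 0.1263.


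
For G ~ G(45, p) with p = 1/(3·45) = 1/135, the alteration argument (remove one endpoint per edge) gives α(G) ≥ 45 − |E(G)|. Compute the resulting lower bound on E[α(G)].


E[|E(G)|] = C(45, 2)·p = 990 · (1/135) = 22/3.
E[α(G)] ≥ n − E[|E(G)|] = 45 − 22/3 = 113/3.
Numerically: ≈ 37.66667.
(This is only a lower bound; the true E[α(G)] may be larger.)

E[α(G)] ≥ 113/3 ≈ 37.66667.


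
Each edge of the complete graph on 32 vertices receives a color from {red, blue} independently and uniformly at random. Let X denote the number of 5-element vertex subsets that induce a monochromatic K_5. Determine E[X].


Let X = Σ_S X_S over the C(32, 5) = 201376 subsets S of size 5, where X_S = 1 if the K_5 on S is monochromatic.
For a fixed S, the K_5 on S has C(5, 2) = 10 edges. P[all 10 edges red] = (1/2)^10, and likewise for blue, so P[monochromatic] = 2·(1/2)^10 = 2^{1 − 10} = 1/512.
Summing: E[X] = C(32, 5) · 2^{1 − 10} = 201376 · 1/512 = 6293/16.
Numerically: E[X] ≈ 393.312.

E[X] = C(32,5)·2^(1−C(5,2)) = 6293/16 ≈ 393.312.


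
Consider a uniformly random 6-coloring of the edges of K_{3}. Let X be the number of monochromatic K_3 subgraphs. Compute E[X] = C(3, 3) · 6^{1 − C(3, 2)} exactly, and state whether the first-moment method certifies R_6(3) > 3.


E[X] = C(3, 3) · 6^{1 − 3} = 1 · 6^{−2} = 1/36.
As a reduced fraction: E[X] = 1/36 ≈ 0.0278.
Is E[X] < 1? YES.
Since E[X] < 1, there exists a 6-coloring of K_{3} with no monochromatic K_3; hence R_6(3) > 3.

E[X] = 1/36 ≈ 0.0278; E[X] < 1, so R_6(3) > 3.


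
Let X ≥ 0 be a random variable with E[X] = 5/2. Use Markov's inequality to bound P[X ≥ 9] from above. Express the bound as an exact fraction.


μ = E[X] = 5/2, a = 9.
Markov: P[X ≥ 9] ≤ μ/a = (5/2)/9 = 5/18.
Numerically: ≈ 0.278.
(Since a = 9 > μ = 2.500, the bound 5/18 is < 1 and informative.)

P[X ≥ 9] ≤ 5/18 ≈ 0.278.


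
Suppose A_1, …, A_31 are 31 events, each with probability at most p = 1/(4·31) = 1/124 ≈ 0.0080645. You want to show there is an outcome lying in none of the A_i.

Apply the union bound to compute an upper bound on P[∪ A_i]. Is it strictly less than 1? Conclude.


Union bound: P[∪_{i=1}^{31} A_i] ≤ Σ_i P[A_i] ≤ 31·p = 31·(1/124) = 1/4.
Numerically: 1/4 ≈ 0.2500000.
Is 1/4 < 1? YES.
Since P[∪ A_i] ≤ 1/4 < 1, the complement has P[∩ A_i^c] ≥ 1 − 1/4 = 3/4 > 0, so some outcome avoids every A_i.

31·p = 1/4 ≈ 0.2500000; existence CERTIFIED by the union bound.


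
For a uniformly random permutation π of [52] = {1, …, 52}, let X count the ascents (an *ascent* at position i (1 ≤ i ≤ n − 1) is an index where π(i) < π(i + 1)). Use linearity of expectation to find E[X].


Write X = Σ X_I over i = 1, …, 51, with X_I the indicator of one ascent.
There are 51 indicators.
For each fixed i, the pair (π(i), π(i+1)) is a uniformly random ordered pair of distinct values from {1, …, 52}; by symmetry P[π(i) < π(i+1)] = 1/2.
By linearity: E[X] = 51 · (1/2) = (52 − 1) · (1/2) = 51/2 ≈ 25.500000.

E[X] = 51/2 = 25.500000.
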